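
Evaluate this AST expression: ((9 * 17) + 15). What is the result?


Expression: ((9 * 17) + 15)
Evaluating step by step:
  9 * 17 = 153
  153 + 15 = 168
Result: 168

168


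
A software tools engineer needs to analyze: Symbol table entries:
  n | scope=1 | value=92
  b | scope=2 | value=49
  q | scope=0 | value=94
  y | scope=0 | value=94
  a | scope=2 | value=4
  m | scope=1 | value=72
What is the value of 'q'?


Searching symbol table for 'q':
  n | scope=1 | value=92
  b | scope=2 | value=49
  q | scope=0 | value=94 <- MATCH
  y | scope=0 | value=94
  a | scope=2 | value=4
  m | scope=1 | value=72
Found 'q' at scope 0 with value 94

94


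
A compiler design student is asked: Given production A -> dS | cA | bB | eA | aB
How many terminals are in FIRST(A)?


Production: A -> dS | cA | bB | eA | aB
Examining each alternative for leading terminals:
  A -> dS : first terminal = 'd'
  A -> cA : first terminal = 'c'
  A -> bB : first terminal = 'b'
  A -> eA : first terminal = 'e'
  A -> aB : first terminal = 'a'
FIRST(A) = {a, b, c, d, e}
Count: 5

5


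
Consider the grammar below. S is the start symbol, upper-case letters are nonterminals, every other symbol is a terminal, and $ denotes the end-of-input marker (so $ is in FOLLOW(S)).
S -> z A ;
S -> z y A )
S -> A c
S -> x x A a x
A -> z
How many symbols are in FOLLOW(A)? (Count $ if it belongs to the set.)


S is the start symbol and does not occur in any rule body, so FOLLOW(S) = {$}.
Examining every occurrence of A in a rule body:
  S -> z A ; : A is followed by terminal ';' -> add ';'
  S -> z y A ) : A is followed by terminal ')' -> add ')'
  S -> A c : A is followed by terminal 'c' -> add 'c'
  S -> x x A a x : A is followed by terminal 'a' -> add 'a'
  A -> z : A does not occur in the body -> contributes nothing
FOLLOW(A) = {), ;, a, c}
Count: 4

4


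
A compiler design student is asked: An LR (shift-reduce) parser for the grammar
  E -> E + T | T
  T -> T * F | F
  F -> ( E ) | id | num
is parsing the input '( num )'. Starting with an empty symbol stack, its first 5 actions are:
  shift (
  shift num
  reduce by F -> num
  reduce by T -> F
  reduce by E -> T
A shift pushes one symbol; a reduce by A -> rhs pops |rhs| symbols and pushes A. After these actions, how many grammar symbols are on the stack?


Tracking the symbol stack through each action:
  Action 1: shift '(' : push -> stack = [(] (size 1)
  Action 2: shift 'num' : push -> stack = [(, num] (size 2)
  Action 3: reduce by F -> num : pop 1, push F -> stack = [(, F] (size 2)
  Action 4: reduce by T -> F : pop 1, push T -> stack = [(, T] (size 2)
  Action 5: reduce by E -> T : pop 1, push E -> stack = [(, E] (size 2)
Final stack size: 2

2


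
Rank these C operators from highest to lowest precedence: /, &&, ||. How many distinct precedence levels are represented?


Looking up precedence for each operator:
  / -> precedence 6
  && -> precedence 2
  || -> precedence 1
Sorted highest to lowest: /, &&, ||
Distinct precedence values: [6, 2, 1]
Number of distinct levels: 3

3


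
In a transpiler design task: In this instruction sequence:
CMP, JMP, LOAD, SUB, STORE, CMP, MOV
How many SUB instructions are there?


Scanning instruction sequence for SUB:
  Position 1: CMP
  Position 2: JMP
  Position 3: LOAD
  Position 4: SUB <- MATCH
  Position 5: STORE
  Position 6: CMP
  Position 7: MOV
Matches at positions: [4]
Total SUB count: 1

1


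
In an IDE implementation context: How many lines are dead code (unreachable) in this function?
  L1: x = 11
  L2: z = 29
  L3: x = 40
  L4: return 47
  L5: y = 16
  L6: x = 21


Analyzing control flow:
  L1: reachable (before return)
  L2: reachable (before return)
  L3: reachable (before return)
  L4: reachable (return statement)
  L5: DEAD (after return at L4)
  L6: DEAD (after return at L4)
Return at L4, total lines = 6
Dead lines: L5 through L6
Count: 2

2


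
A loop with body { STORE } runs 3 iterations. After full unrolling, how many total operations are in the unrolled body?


Loop body operations: STORE (1 op per iteration)
Unrolling 3 iterations:
  Iteration 1: STORE (1 ops)
  Iteration 2: STORE (1 ops)
  Iteration 3: STORE (1 ops)
Total: 3 iterations * 1 ops/iter = 3 operations

3


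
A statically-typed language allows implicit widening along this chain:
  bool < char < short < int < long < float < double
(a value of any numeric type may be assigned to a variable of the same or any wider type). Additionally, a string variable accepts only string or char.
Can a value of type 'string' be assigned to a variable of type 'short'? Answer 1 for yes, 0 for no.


Target variable type: short
Source value type: string
Rule: string cannot widen to any numeric type
Result: 0

0


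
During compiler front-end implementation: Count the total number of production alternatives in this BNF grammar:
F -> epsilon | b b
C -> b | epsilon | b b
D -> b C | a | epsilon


Counting alternatives per rule:
  F: 2 alternative(s)
  C: 3 alternative(s)
  D: 3 alternative(s)
Sum: 2 + 3 + 3 = 8

8


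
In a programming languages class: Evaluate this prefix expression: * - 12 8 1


Parsing prefix expression: * - 12 8 1
Step 1: Innermost operation '- 12 8'
  12 - 8 = 4
Step 2: Outer operation '* [4] 1'
  4 * 1 = 4

4


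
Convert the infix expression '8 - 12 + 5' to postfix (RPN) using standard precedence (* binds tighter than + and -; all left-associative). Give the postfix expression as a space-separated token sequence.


Applying the shunting-yard algorithm:
  Operand 8 -> output
  Push '-' onto operator stack -> op-stack: [-]
  Operand 12 -> output
  See '+' (prec 1); top '-' (prec 1) >= it -> pop '-' to output
  Push '+' onto operator stack -> op-stack: [+]
  Operand 5 -> output
  End of input: pop '+' to output
Postfix result: 8 12 - 5 +

8 12 - 5 +


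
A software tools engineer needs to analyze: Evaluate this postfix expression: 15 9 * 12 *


Processing tokens left to right:
Push 15, Push 9
Pop 15 and 9, compute 15 * 9 = 135, push 135
Push 12
Pop 135 and 12, compute 135 * 12 = 1620, push 1620
Stack result: 1620

1620


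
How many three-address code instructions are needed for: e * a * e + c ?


Expression: e * a * e + c
Generating three-address code (respecting * over +/- precedence):
  Instruction 1: t1 = e * a
  Instruction 2: t2 = t1 * e
  Instruction 3: t3 = t2 + c
Total instructions: 3

3


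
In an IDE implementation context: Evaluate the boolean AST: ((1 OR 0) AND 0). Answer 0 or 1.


Step 1: Evaluate inner node
  1 OR 0 = 1
Step 2: Evaluate root node
  1 AND 0 = 0

0


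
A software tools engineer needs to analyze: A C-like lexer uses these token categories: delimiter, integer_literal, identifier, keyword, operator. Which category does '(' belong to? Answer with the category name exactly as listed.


Token: '('
Checking categories:
  identifier: no
  integer_literal: no
  operator: no
  keyword: no
  delimiter: YES
Category: delimiter

delimiter


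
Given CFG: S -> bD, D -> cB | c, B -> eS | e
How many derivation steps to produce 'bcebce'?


Grammar: S -> bD, D -> cB | c, B -> eS | e
Deriving 'bcebce':
Step 1: S -> bD => bD
Step 2: D -> cB => bcB
Step 3: B -> eS => bceS
Step 4: S -> bD => bcebD
Step 5: D -> cB => bcebcB
Step 6: B -> e => bcebce
Total derivation steps: 6

6


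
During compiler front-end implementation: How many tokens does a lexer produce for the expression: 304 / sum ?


Scanning '304 / sum'
Token 1: '304' -> integer_literal
Token 2: '/' -> operator
Token 3: 'sum' -> identifier
Total tokens: 3

3


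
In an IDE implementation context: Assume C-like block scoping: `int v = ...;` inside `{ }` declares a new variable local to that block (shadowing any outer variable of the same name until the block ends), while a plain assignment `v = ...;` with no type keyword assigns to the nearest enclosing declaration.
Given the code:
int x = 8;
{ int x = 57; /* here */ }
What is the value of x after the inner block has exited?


Analyzing scoping rules:
Outer scope: declares x = 8
Inner block: 'int x = 57;' declares a NEW x that shadows the outer one
When the block exits the inner x goes out of scope; the outer x was never modified -> 8
Result: 8

8


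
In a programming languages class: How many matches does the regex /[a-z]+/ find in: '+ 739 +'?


Pattern: /[a-z]+/ (identifiers)
Input: '+ 739 +'
Scanning for matches:
Total matches: 0

0


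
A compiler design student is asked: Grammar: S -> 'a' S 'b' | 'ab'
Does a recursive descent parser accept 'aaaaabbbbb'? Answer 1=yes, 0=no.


Grammar accepts strings of the form a^n b^n (n >= 1)
Word: 'aaaaabbbbb'
Counting: 5 a's and 5 b's
Check: 5 == 5? Yes
Derivation (S -> aSb applied 4 time(s), then S -> ab): S => aSb => aaSbb => aaaSbbb => aaaaSbbbb => aaaaabbbbb
Accepted

1


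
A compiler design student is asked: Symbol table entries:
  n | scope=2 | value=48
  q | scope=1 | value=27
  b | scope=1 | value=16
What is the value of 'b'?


Searching symbol table for 'b':
  n | scope=2 | value=48
  q | scope=1 | value=27
  b | scope=1 | value=16 <- MATCH
Found 'b' at scope 1 with value 16

16


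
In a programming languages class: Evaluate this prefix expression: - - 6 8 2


Parsing prefix expression: - - 6 8 2
Step 1: Innermost operation '- 6 8'
  6 - 8 = -2
Step 2: Outer operation '- [-2] 2'
  -2 - 2 = -4

-4


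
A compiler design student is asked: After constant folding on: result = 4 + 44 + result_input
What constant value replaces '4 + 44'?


Identifying constant sub-expression:
  Original: result = 4 + 44 + result_input
  4 and 44 are both compile-time constants
  Evaluating: 4 + 44 = 48
  After folding: result = 48 + result_input

48


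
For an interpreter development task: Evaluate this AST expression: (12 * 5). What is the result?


Expression: (12 * 5)
Evaluating step by step:
  12 * 5 = 60
Result: 60

60


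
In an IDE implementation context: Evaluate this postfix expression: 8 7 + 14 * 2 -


Processing tokens left to right:
Push 8, Push 7
Pop 8 and 7, compute 8 + 7 = 15, push 15
Push 14
Pop 15 and 14, compute 15 * 14 = 210, push 210
Push 2
Pop 210 and 2, compute 210 - 2 = 208, push 208
Stack result: 208

208


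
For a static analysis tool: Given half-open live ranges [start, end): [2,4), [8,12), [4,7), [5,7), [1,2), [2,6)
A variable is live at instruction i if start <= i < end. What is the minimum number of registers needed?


Live ranges:
  Var0: [2, 4)
  Var1: [8, 12)
  Var2: [4, 7)
  Var3: [5, 7)
  Var4: [1, 2)
  Var5: [2, 6)
Sweep-line events (position, delta, active):
  pos=1 start -> active=1
  pos=2 end -> active=0
  pos=2 start -> active=1
  pos=2 start -> active=2
  pos=4 end -> active=1
  pos=4 start -> active=2
  pos=5 start -> active=3
  pos=6 end -> active=2
  pos=7 end -> active=1
  pos=7 end -> active=0
  pos=8 start -> active=1
  pos=12 end -> active=0
Maximum simultaneous active: 3
Minimum registers needed: 3

3


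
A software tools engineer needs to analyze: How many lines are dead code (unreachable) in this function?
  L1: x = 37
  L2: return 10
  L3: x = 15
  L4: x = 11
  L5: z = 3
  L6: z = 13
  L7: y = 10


Analyzing control flow:
  L1: reachable (before return)
  L2: reachable (return statement)
  L3: DEAD (after return at L2)
  L4: DEAD (after return at L2)
  L5: DEAD (after return at L2)
  L6: DEAD (after return at L2)
  L7: DEAD (after return at L2)
Return at L2, total lines = 7
Dead lines: L3 through L7
Count: 5

5


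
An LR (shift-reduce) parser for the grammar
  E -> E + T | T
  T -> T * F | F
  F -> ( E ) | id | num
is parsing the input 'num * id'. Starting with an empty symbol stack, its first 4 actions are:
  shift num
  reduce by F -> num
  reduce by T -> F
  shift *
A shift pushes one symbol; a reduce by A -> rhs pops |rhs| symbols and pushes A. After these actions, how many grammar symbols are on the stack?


Tracking the symbol stack through each action:
  Action 1: shift 'num' : push -> stack = [num] (size 1)
  Action 2: reduce by F -> num : pop 1, push F -> stack = [F] (size 1)
  Action 3: reduce by T -> F : pop 1, push T -> stack = [T] (size 1)
  Action 4: shift '*' : push -> stack = [T, *] (size 2)
Final stack size: 2

2


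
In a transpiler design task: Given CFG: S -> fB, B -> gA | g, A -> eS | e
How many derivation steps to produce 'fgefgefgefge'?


Grammar: S -> fB, B -> gA | g, A -> eS | e
Deriving 'fgefgefgefge':
Step 1: S -> fB => fB
Step 2: B -> gA => fgA
Step 3: A -> eS => fgeS
Step 4: S -> fB => fgefB
Step 5: B -> gA => fgefgA
Step 6: A -> eS => fgefgeS
Step 7: S -> fB => fgefgefB
Step 8: B -> gA => fgefgefgA
Step 9: A -> eS => fgefgefgeS
Step 10: S -> fB => fgefgefgefB
Step 11: B -> gA => fgefgefgefgA
Step 12: A -> e => fgefgefgefge
Total derivation steps: 12

12


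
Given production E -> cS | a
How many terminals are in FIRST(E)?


Production: E -> cS | a
Examining each alternative for leading terminals:
  E -> cS : first terminal = 'c'
  E -> a : first terminal = 'a'
FIRST(E) = {a, c}
Count: 2

2


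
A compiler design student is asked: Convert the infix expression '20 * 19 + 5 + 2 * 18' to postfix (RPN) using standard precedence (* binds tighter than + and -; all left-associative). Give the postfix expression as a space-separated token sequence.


Applying the shunting-yard algorithm:
  Operand 20 -> output
  Push '*' onto operator stack -> op-stack: [*]
  Operand 19 -> output
  See '+' (prec 1); top '*' (prec 2) >= it -> pop '*' to output
  Push '+' onto operator stack -> op-stack: [+]
  Operand 5 -> output
  See '+' (prec 1); top '+' (prec 1) >= it -> pop '+' to output
  Push '+' onto operator stack -> op-stack: [+]
  Operand 2 -> output
  Push '*' onto operator stack -> op-stack: [+, *]
  Operand 18 -> output
  End of input: pop '*' to output
  End of input: pop '+' to output
Postfix result: 20 19 * 5 + 2 18 * +

20 19 * 5 + 2 18 * +


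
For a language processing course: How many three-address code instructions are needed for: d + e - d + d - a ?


Expression: d + e - d + d - a
Generating three-address code (respecting * over +/- precedence):
  Instruction 1: t1 = d + e
  Instruction 2: t2 = t1 - d
  Instruction 3: t3 = t2 + d
  Instruction 4: t4 = t3 - a
Total instructions: 4

4


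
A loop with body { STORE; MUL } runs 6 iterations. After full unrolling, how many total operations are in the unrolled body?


Loop body operations: STORE, MUL (2 ops per iteration)
Unrolling 6 iterations:
  Iteration 1: STORE, MUL (2 ops)
  Iteration 2: STORE, MUL (2 ops)
  Iteration 3: STORE, MUL (2 ops)
  Iteration 4: STORE, MUL (2 ops)
  Iteration 5: STORE, MUL (2 ops)
  Iteration 6: STORE, MUL (2 ops)
Total: 6 iterations * 2 ops/iter = 12 operations

12


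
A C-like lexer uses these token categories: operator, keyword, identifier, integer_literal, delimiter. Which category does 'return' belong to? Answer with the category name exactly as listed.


Token: 'return'
Checking categories:
  identifier: no
  integer_literal: no
  operator: no
  keyword: YES
  delimiter: no
Category: keyword

keyword


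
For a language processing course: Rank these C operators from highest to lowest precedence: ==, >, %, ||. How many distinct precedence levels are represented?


Looking up precedence for each operator:
  == -> precedence 3
  > -> precedence 4
  % -> precedence 6
  || -> precedence 1
Sorted highest to lowest: %, >, ==, ||
Distinct precedence values: [6, 4, 3, 1]
Number of distinct levels: 4

4


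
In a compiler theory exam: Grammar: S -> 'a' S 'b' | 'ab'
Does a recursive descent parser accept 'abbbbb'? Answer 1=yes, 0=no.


Grammar accepts strings of the form a^n b^n (n >= 1)
Word: 'abbbbb'
Counting: 1 a's and 5 b's
Check: 1 == 5? No
Mismatch: a-count != b-count
Rejected

0


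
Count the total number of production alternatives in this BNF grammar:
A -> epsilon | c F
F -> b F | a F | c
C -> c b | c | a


Counting alternatives per rule:
  A: 2 alternative(s)
  F: 3 alternative(s)
  C: 3 alternative(s)
Sum: 2 + 3 + 3 = 8

8


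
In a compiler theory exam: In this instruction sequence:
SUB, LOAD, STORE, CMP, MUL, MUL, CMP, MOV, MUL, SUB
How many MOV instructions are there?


Scanning instruction sequence for MOV:
  Position 1: SUB
  Position 2: LOAD
  Position 3: STORE
  Position 4: CMP
  Position 5: MUL
  Position 6: MUL
  Position 7: CMP
  Position 8: MOV <- MATCH
  Position 9: MUL
  Position 10: SUB
Matches at positions: [8]
Total MOV count: 1

1


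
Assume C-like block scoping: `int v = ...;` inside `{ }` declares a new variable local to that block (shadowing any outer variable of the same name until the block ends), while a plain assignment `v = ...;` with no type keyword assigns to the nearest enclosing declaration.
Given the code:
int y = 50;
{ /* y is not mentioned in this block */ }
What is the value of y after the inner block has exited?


Analyzing scoping rules:
Outer scope: declares y = 50
Inner block: y is neither redeclared nor assigned -> unchanged
After the block -> 50
Result: 50

50


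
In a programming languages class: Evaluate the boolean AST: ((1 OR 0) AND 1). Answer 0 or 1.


Step 1: Evaluate inner node
  1 OR 0 = 1
Step 2: Evaluate root node
  1 AND 1 = 1

1


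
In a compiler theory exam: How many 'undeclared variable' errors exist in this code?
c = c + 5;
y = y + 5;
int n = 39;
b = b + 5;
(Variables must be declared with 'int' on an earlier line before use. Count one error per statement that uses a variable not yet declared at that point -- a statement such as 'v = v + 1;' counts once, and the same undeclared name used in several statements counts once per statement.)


Scanning code line by line:
  Line 1: use 'c' -> ERROR (undeclared)
  Line 2: use 'y' -> ERROR (undeclared)
  Line 3: declare 'n' -> declared = ['n']
  Line 4: use 'b' -> ERROR (undeclared)
Total undeclared variable errors: 3

3


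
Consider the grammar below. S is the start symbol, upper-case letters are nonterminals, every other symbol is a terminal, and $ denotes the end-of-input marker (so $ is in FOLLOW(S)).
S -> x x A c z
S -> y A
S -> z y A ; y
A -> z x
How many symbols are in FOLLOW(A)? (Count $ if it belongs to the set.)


S is the start symbol and does not occur in any rule body, so FOLLOW(S) = {$}.
Examining every occurrence of A in a rule body:
  S -> x x A c z : A is followed by terminal 'c' -> add 'c'
  S -> y A : A is at the right end -> add FOLLOW(S) = {$}
  S -> z y A ; y : A is followed by terminal ';' -> add ';'
  A -> z x : A does not occur in the body -> contributes nothing
FOLLOW(A) = {;, c, $}
Count: 3

3


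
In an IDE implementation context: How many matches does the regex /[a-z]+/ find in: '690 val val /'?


Pattern: /[a-z]+/ (identifiers)
Input: '690 val val /'
Scanning for matches:
  Match 1: 'val'
  Match 2: 'val'
Total matches: 2

2


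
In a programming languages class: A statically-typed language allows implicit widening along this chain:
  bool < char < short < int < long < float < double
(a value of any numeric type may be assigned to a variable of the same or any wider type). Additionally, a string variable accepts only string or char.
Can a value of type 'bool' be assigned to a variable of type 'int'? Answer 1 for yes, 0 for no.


Target variable type: int
Source value type: bool
Numeric ranks: bool=0, int=3
Widening allowed iff rank(source) <= rank(target): 0 <= 3? Yes
Result: 1

1


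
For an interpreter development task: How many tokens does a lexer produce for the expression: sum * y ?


Scanning 'sum * y'
Token 1: 'sum' -> identifier
Token 2: '*' -> operator
Token 3: 'y' -> identifier
Total tokens: 3

3


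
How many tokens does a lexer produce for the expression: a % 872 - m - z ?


Scanning 'a % 872 - m - z'
Token 1: 'a' -> identifier
Token 2: '%' -> operator
Token 3: '872' -> integer_literal
Token 4: '-' -> operator
Token 5: 'm' -> identifier
Token 6: '-' -> operator
Token 7: 'z' -> identifier
Total tokens: 7

7


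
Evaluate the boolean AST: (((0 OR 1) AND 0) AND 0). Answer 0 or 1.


Step 1: Evaluate inner node
  0 OR 1 = 1
Step 2: Evaluate next node
  1 AND 0 = 0
Step 3: Evaluate root node
  0 AND 0 = 0

0


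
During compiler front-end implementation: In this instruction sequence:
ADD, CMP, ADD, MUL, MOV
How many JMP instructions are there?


Scanning instruction sequence for JMP:
  Position 1: ADD
  Position 2: CMP
  Position 3: ADD
  Position 4: MUL
  Position 5: MOV
Matches at positions: []
Total JMP count: 0

0


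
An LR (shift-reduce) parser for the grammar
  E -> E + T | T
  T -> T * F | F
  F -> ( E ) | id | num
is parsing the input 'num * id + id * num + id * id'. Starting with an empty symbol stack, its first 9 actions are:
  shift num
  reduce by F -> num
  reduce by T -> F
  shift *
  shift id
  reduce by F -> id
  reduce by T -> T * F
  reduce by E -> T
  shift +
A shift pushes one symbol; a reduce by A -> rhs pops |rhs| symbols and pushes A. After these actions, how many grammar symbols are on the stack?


Tracking the symbol stack through each action:
  Action 1: shift 'num' : push -> stack = [num] (size 1)
  Action 2: reduce by F -> num : pop 1, push F -> stack = [F] (size 1)
  Action 3: reduce by T -> F : pop 1, push T -> stack = [T] (size 1)
  Action 4: shift '*' : push -> stack = [T, *] (size 2)
  Action 5: shift 'id' : push -> stack = [T, *, id] (size 3)
  Action 6: reduce by F -> id : pop 1, push F -> stack = [T, *, F] (size 3)
  Action 7: reduce by T -> T * F : pop 3, push T -> stack = [T] (size 1)
  Action 8: reduce by E -> T : pop 1, push E -> stack = [E] (size 1)
  Action 9: shift '+' : push -> stack = [E, +] (size 2)
Final stack size: 2

2


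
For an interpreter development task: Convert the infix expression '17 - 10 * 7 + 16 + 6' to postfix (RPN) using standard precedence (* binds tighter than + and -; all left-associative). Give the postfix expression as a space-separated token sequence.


Applying the shunting-yard algorithm:
  Operand 17 -> output
  Push '-' onto operator stack -> op-stack: [-]
  Operand 10 -> output
  Push '*' onto operator stack -> op-stack: [-, *]
  Operand 7 -> output
  See '+' (prec 1); top '*' (prec 2) >= it -> pop '*' to output
  See '+' (prec 1); top '-' (prec 1) >= it -> pop '-' to output
  Push '+' onto operator stack -> op-stack: [+]
  Operand 16 -> output
  See '+' (prec 1); top '+' (prec 1) >= it -> pop '+' to output
  Push '+' onto operator stack -> op-stack: [+]
  Operand 6 -> output
  End of input: pop '+' to output
Postfix result: 17 10 7 * - 16 + 6 +

17 10 7 * - 16 + 6 +


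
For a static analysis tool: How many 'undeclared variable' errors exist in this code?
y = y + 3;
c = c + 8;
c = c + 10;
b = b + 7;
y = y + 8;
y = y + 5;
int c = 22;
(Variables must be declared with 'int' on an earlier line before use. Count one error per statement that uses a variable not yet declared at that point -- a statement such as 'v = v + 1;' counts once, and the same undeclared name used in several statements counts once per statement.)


Scanning code line by line:
  Line 1: use 'y' -> ERROR (undeclared)
  Line 2: use 'c' -> ERROR (undeclared)
  Line 3: use 'c' -> ERROR (undeclared)
  Line 4: use 'b' -> ERROR (undeclared)
  Line 5: use 'y' -> ERROR (undeclared)
  Line 6: use 'y' -> ERROR (undeclared)
  Line 7: declare 'c' -> declared = ['c']
Total undeclared variable errors: 6

6


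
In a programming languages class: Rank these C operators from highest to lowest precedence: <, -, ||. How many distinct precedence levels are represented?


Looking up precedence for each operator:
  < -> precedence 4
  - -> precedence 5
  || -> precedence 1
Sorted highest to lowest: -, <, ||
Distinct precedence values: [5, 4, 1]
Number of distinct levels: 3

3


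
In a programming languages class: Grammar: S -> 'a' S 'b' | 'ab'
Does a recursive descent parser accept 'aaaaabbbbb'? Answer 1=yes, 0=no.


Grammar accepts strings of the form a^n b^n (n >= 1)
Word: 'aaaaabbbbb'
Counting: 5 a's and 5 b's
Check: 5 == 5? Yes
Derivation (S -> aSb applied 4 time(s), then S -> ab): S => aSb => aaSbb => aaaSbbb => aaaaSbbbb => aaaaabbbbb
Accepted

1


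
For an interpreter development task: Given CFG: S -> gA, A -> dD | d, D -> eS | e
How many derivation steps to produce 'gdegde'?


Grammar: S -> gA, A -> dD | d, D -> eS | e
Deriving 'gdegde':
Step 1: S -> gA => gA
Step 2: A -> dD => gdD
Step 3: D -> eS => gdeS
Step 4: S -> gA => gdegA
Step 5: A -> dD => gdegdD
Step 6: D -> e => gdegde
Total derivation steps: 6

6


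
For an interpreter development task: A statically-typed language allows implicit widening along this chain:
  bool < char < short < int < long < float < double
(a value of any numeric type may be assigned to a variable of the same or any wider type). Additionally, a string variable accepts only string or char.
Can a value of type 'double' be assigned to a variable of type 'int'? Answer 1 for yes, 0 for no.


Target variable type: int
Source value type: double
Numeric ranks: double=6, int=3
Widening allowed iff rank(source) <= rank(target): 6 <= 3? No
Result: 0

0


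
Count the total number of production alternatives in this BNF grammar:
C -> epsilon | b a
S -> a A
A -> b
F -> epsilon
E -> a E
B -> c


Counting alternatives per rule:
  C: 2 alternative(s)
  S: 1 alternative(s)
  A: 1 alternative(s)
  F: 1 alternative(s)
  E: 1 alternative(s)
  B: 1 alternative(s)
Sum: 2 + 1 + 1 + 1 + 1 + 1 = 7

7


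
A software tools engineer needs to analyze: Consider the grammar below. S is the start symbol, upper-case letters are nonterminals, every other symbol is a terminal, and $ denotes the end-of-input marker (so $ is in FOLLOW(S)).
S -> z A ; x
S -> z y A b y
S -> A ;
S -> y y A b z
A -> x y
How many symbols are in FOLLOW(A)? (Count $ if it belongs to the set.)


S is the start symbol and does not occur in any rule body, so FOLLOW(S) = {$}.
Examining every occurrence of A in a rule body:
  S -> z A ; x : A is followed by terminal ';' -> add ';'
  S -> z y A b y : A is followed by terminal 'b' -> add 'b'
  S -> A ; : A is followed by terminal ';' -> add ';' (already in the set)
  S -> y y A b z : A is followed by terminal 'b' -> add 'b' (already in the set)
  A -> x y : A does not occur in the body -> contributes nothing
FOLLOW(A) = {;, b}
Count: 2

2


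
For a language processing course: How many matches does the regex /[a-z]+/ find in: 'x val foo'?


Pattern: /[a-z]+/ (identifiers)
Input: 'x val foo'
Scanning for matches:
  Match 1: 'x'
  Match 2: 'val'
  Match 3: 'foo'
Total matches: 3

3


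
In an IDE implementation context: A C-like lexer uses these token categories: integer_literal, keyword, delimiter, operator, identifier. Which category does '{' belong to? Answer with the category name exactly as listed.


Token: '{'
Checking categories:
  identifier: no
  integer_literal: no
  operator: no
  keyword: no
  delimiter: YES
Category: delimiter

delimiter


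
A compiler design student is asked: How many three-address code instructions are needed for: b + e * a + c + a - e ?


Expression: b + e * a + c + a - e
Generating three-address code (respecting * over +/- precedence):
  Instruction 1: t1 = e * a
  Instruction 2: t2 = b + t1
  Instruction 3: t3 = t2 + c
  Instruction 4: t4 = t3 + a
  Instruction 5: t5 = t4 - e
Total instructions: 5

5


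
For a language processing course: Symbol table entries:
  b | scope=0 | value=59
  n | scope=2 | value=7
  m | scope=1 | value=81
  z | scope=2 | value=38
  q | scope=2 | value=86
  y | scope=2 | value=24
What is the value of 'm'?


Searching symbol table for 'm':
  b | scope=0 | value=59
  n | scope=2 | value=7
  m | scope=1 | value=81 <- MATCH
  z | scope=2 | value=38
  q | scope=2 | value=86
  y | scope=2 | value=24
Found 'm' at scope 1 with value 81

81


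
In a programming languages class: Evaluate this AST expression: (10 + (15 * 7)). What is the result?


Expression: (10 + (15 * 7))
Evaluating step by step:
  15 * 7 = 105
  10 + 105 = 115
Result: 115

115


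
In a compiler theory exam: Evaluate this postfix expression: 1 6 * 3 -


Processing tokens left to right:
Push 1, Push 6
Pop 1 and 6, compute 1 * 6 = 6, push 6
Push 3
Pop 6 and 3, compute 6 - 3 = 3, push 3
Stack result: 3

3


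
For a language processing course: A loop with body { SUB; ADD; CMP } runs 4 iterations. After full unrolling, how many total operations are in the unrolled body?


Loop body operations: SUB, ADD, CMP (3 ops per iteration)
Unrolling 4 iterations:
  Iteration 1: SUB, ADD, CMP (3 ops)
  Iteration 2: SUB, ADD, CMP (3 ops)
  Iteration 3: SUB, ADD, CMP (3 ops)
  Iteration 4: SUB, ADD, CMP (3 ops)
Total: 4 iterations * 3 ops/iter = 12 operations

12


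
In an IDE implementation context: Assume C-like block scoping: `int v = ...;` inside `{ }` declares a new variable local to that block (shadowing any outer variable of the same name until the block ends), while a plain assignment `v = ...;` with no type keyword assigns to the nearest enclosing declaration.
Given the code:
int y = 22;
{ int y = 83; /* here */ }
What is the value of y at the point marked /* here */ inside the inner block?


Analyzing scoping rules:
Outer scope: declares y = 22
Inner block: 'int y = 83;' declares a NEW y that shadows the outer one
Inside the block the inner declaration is in scope -> 83
Result: 83

83


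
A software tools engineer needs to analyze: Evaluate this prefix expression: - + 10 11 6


Parsing prefix expression: - + 10 11 6
Step 1: Innermost operation '+ 10 11'
  10 + 11 = 21
Step 2: Outer operation '- [21] 6'
  21 - 6 = 15

15


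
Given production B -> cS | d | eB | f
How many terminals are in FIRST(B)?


Production: B -> cS | d | eB | f
Examining each alternative for leading terminals:
  B -> cS : first terminal = 'c'
  B -> d : first terminal = 'd'
  B -> eB : first terminal = 'e'
  B -> f : first terminal = 'f'
FIRST(B) = {c, d, e, f}
Count: 4

4


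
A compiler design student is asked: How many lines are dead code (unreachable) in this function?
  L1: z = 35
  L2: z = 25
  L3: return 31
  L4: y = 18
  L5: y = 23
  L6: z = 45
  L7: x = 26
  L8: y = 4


Analyzing control flow:
  L1: reachable (before return)
  L2: reachable (before return)
  L3: reachable (return statement)
  L4: DEAD (after return at L3)
  L5: DEAD (after return at L3)
  L6: DEAD (after return at L3)
  L7: DEAD (after return at L3)
  L8: DEAD (after return at L3)
Return at L3, total lines = 8
Dead lines: L4 through L8
Count: 5

5


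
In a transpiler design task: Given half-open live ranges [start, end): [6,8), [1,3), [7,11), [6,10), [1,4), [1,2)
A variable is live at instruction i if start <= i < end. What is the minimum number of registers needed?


Live ranges:
  Var0: [6, 8)
  Var1: [1, 3)
  Var2: [7, 11)
  Var3: [6, 10)
  Var4: [1, 4)
  Var5: [1, 2)
Sweep-line events (position, delta, active):
  pos=1 start -> active=1
  pos=1 start -> active=2
  pos=1 start -> active=3
  pos=2 end -> active=2
  pos=3 end -> active=1
  pos=4 end -> active=0
  pos=6 start -> active=1
  pos=6 start -> active=2
  pos=7 start -> active=3
  pos=8 end -> active=2
  pos=10 end -> active=1
  pos=11 end -> active=0
Maximum simultaneous active: 3
Minimum registers needed: 3

3


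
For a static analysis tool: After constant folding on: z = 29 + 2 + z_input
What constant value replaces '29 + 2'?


Identifying constant sub-expression:
  Original: z = 29 + 2 + z_input
  29 and 2 are both compile-time constants
  Evaluating: 29 + 2 = 31
  After folding: z = 31 + z_input

31


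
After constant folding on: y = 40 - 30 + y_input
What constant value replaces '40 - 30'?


Identifying constant sub-expression:
  Original: y = 40 - 30 + y_input
  40 and 30 are both compile-time constants
  Evaluating: 40 - 30 = 10
  After folding: y = 10 + y_input

10


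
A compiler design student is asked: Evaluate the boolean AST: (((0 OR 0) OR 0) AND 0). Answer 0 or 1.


Step 1: Evaluate inner node
  0 OR 0 = 0
Step 2: Evaluate next node
  0 OR 0 = 0
Step 3: Evaluate root node
  0 AND 0 = 0

0


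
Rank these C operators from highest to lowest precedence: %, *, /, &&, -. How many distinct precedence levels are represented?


Looking up precedence for each operator:
  % -> precedence 6
  * -> precedence 6
  / -> precedence 6
  && -> precedence 2
  - -> precedence 5
Sorted highest to lowest: %, *, /, -, &&
Distinct precedence values: [6, 5, 2]
Number of distinct levels: 3

3


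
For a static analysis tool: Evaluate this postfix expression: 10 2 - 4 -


Processing tokens left to right:
Push 10, Push 2
Pop 10 and 2, compute 10 - 2 = 8, push 8
Push 4
Pop 8 and 4, compute 8 - 4 = 4, push 4
Stack result: 4

4


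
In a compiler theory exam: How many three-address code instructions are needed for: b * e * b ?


Expression: b * e * b
Generating three-address code (respecting * over +/- precedence):
  Instruction 1: t1 = b * e
  Instruction 2: t2 = t1 * b
Total instructions: 2

2


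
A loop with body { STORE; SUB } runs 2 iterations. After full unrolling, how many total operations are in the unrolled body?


Loop body operations: STORE, SUB (2 ops per iteration)
Unrolling 2 iterations:
  Iteration 1: STORE, SUB (2 ops)
  Iteration 2: STORE, SUB (2 ops)
Total: 2 iterations * 2 ops/iter = 4 operations

4


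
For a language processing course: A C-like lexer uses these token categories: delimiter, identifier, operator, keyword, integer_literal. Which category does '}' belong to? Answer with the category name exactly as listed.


Token: '}'
Checking categories:
  identifier: no
  integer_literal: no
  operator: no
  keyword: no
  delimiter: YES
Category: delimiter

delimiter


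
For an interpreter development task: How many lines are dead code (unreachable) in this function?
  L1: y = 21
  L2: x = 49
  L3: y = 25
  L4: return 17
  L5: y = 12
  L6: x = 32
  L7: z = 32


Analyzing control flow:
  L1: reachable (before return)
  L2: reachable (before return)
  L3: reachable (before return)
  L4: reachable (return statement)
  L5: DEAD (after return at L4)
  L6: DEAD (after return at L4)
  L7: DEAD (after return at L4)
Return at L4, total lines = 7
Dead lines: L5 through L7
Count: 3

3


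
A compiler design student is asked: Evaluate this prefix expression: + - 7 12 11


Parsing prefix expression: + - 7 12 11
Step 1: Innermost operation '- 7 12'
  7 - 12 = -5
Step 2: Outer operation '+ [-5] 11'
  -5 + 11 = 6

6


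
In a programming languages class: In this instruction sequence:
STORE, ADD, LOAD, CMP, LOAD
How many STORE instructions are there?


Scanning instruction sequence for STORE:
  Position 1: STORE <- MATCH
  Position 2: ADD
  Position 3: LOAD
  Position 4: CMP
  Position 5: LOAD
Matches at positions: [1]
Total STORE count: 1

1


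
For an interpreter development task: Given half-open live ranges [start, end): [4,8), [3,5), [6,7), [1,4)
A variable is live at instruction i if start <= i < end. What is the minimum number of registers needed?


Live ranges:
  Var0: [4, 8)
  Var1: [3, 5)
  Var2: [6, 7)
  Var3: [1, 4)
Sweep-line events (position, delta, active):
  pos=1 start -> active=1
  pos=3 start -> active=2
  pos=4 end -> active=1
  pos=4 start -> active=2
  pos=5 end -> active=1
  pos=6 start -> active=2
  pos=7 end -> active=1
  pos=8 end -> active=0
Maximum simultaneous active: 2
Minimum registers needed: 2

2


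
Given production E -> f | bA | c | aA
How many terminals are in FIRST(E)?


Production: E -> f | bA | c | aA
Examining each alternative for leading terminals:
  E -> f : first terminal = 'f'
  E -> bA : first terminal = 'b'
  E -> c : first terminal = 'c'
  E -> aA : first terminal = 'a'
FIRST(E) = {a, b, c, f}
Count: 4

4


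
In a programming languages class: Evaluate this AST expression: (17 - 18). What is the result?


Expression: (17 - 18)
Evaluating step by step:
  17 - 18 = -1
Result: -1

-1


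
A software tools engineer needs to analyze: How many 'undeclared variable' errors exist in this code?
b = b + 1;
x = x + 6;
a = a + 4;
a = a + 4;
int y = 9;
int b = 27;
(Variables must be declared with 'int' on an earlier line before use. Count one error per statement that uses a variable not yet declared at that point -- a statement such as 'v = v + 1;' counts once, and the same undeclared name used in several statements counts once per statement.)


Scanning code line by line:
  Line 1: use 'b' -> ERROR (undeclared)
  Line 2: use 'x' -> ERROR (undeclared)
  Line 3: use 'a' -> ERROR (undeclared)
  Line 4: use 'a' -> ERROR (undeclared)
  Line 5: declare 'y' -> declared = ['y']
  Line 6: declare 'b' -> declared = ['b', 'y']
Total undeclared variable errors: 4

4


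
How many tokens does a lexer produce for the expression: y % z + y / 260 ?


Scanning 'y % z + y / 260'
Token 1: 'y' -> identifier
Token 2: '%' -> operator
Token 3: 'z' -> identifier
Token 4: '+' -> operator
Token 5: 'y' -> identifier
Token 6: '/' -> operator
Token 7: '260' -> integer_literal
Total tokens: 7

7


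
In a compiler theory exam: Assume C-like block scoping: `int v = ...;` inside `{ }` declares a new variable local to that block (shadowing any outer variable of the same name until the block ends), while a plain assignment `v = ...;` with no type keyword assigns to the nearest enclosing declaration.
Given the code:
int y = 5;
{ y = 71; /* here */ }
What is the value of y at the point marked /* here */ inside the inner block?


Analyzing scoping rules:
Outer scope: declares y = 5
Inner block: 'y = 71;' has no type keyword, so it is an assignment to the outer y (no shadowing)
Inside the block, after the assignment -> 71
Result: 71

71


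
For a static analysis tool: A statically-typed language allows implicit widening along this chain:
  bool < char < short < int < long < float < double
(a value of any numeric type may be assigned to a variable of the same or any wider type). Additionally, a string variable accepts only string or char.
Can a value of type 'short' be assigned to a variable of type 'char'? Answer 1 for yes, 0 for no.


Target variable type: char
Source value type: short
Numeric ranks: short=2, char=1
Widening allowed iff rank(source) <= rank(target): 2 <= 1? No
Result: 0

0


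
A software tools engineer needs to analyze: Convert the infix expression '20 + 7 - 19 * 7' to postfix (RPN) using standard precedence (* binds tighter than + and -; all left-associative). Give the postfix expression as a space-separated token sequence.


Applying the shunting-yard algorithm:
  Operand 20 -> output
  Push '+' onto operator stack -> op-stack: [+]
  Operand 7 -> output
  See '-' (prec 1); top '+' (prec 1) >= it -> pop '+' to output
  Push '-' onto operator stack -> op-stack: [-]
  Operand 19 -> output
  Push '*' onto operator stack -> op-stack: [-, *]
  Operand 7 -> output
  End of input: pop '*' to output
  End of input: pop '-' to output
Postfix result: 20 7 + 19 7 * -

20 7 + 19 7 * -


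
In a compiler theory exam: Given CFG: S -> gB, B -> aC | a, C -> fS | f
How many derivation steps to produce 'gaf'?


Grammar: S -> gB, B -> aC | a, C -> fS | f
Deriving 'gaf':
Step 1: S -> gB => gB
Step 2: B -> aC => gaC
Step 3: C -> f => gaf
Total derivation steps: 3

3


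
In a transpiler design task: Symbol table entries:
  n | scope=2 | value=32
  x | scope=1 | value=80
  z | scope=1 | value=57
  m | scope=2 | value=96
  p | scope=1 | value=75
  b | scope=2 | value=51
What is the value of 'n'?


Searching symbol table for 'n':
  n | scope=2 | value=32 <- MATCH
  x | scope=1 | value=80
  z | scope=1 | value=57
  m | scope=2 | value=96
  p | scope=1 | value=75
  b | scope=2 | value=51
Found 'n' at scope 2 with value 32

32


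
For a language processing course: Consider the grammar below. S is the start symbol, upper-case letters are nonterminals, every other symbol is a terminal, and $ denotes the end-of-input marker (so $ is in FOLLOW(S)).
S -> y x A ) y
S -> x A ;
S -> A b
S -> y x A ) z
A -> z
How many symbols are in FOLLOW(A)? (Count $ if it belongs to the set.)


S is the start symbol and does not occur in any rule body, so FOLLOW(S) = {$}.
Examining every occurrence of A in a rule body:
  S -> y x A ) y : A is followed by terminal ')' -> add ')'
  S -> x A ; : A is followed by terminal ';' -> add ';'
  S -> A b : A is followed by terminal 'b' -> add 'b'
  S -> y x A ) z : A is followed by terminal ')' -> add ')' (already in the set)
  A -> z : A does not occur in the body -> contributes nothing
FOLLOW(A) = {), ;, b}
Count: 3

3
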